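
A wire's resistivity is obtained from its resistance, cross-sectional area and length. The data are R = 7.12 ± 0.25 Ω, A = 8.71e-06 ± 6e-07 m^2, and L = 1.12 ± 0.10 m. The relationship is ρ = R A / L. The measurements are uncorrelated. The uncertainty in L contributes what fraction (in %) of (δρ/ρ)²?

57.1%

(δρ/ρ)² = (1·δR/R)² + (1·δA/A)² + (-1·δL/L)²
  R term: (1×0.0351)² = 0.00123
  A term: (1×0.0689)² = 0.00475
  L term: (-1×0.0893)² = 0.00797
Total = 0.0140. Share from L = 0.00797/0.0140 = 0.571.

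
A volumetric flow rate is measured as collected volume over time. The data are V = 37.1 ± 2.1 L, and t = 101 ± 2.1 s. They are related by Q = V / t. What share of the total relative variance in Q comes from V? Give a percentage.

88.1%

(δQ/Q)² = (1·δV/V)² + (-1·δt/t)²
  V term: (1×0.0566)² = 0.00320
  t term: (-1×0.0208)² = 0.000432
Total = 0.00364. Share from V = 0.00320/0.00364 = 0.881.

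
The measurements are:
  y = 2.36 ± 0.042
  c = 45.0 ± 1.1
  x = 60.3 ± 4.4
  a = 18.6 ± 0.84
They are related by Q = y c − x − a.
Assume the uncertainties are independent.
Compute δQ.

Let p = y·c = 106. δp/p = √((1·δy/y)² + (1·δc/c)²) = √(0.000317 + 0.000598) = 0.0302, so δp = 3.21.
Q = p − x − a: δQ = √(δp² + δx² + δa²) = √(10.3 + 19.4 + 0.706) = 5.51

5.51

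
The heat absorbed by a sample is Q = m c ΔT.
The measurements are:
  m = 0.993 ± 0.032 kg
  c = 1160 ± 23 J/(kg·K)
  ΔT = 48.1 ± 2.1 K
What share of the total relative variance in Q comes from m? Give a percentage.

(δQ/Q)² = (1·δm/m)² + (1·δc/c)² + (1·δΔT/ΔT)²
  m term: (1×0.0322)² = 0.00104
  c term: (1×0.0198)² = 0.000393
  ΔT term: (1×0.0437)² = 0.00191
Total = 0.00334. Share from m = 0.00104/0.00334 = 0.311.

31.1%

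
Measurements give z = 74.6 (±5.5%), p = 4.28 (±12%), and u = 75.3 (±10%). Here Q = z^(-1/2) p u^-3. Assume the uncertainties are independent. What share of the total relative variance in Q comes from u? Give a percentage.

85.6%

(δQ/Q)² = (−½·δz/z)² + (1·δp/p)² + (-3·δu/u)²
  z term: (-0.5×0.0550)² = 0.000756
  p term: (1×0.120)² = 0.0144
  u term: (-3×0.100)² = 0.0900
Total = 0.105. Share from u = 0.0900/0.105 = 0.856.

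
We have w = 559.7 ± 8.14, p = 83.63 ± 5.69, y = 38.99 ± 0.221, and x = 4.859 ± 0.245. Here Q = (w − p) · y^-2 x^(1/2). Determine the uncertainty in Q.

Let u = w − p = 476.1. δu = √(δw² + δp²) = √(66.3 + 32.4) = 9.93, so δu/u = 0.0209.
Q is then a monomial in u, y, x:
δQ/Q = √((δu/u)² + (-2·δy/y)² + (½·δx/x)²) = √(0.000435 + 0.000129 + 0.000636) = 0.0346
Q = 0.6903, so δQ = 0.0346 × 0.6903 = 0.0239.

0.0239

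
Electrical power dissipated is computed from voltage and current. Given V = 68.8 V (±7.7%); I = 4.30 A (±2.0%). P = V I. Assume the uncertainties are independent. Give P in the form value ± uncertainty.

296 ± 23.5 W

For a monomial P ∝ V, I, fractional errors add in quadrature:
  (1·δV/V)² = (1×0.0770)² = 0.00593;  (1·δI/I)² = (1×0.0200)² = 0.000400
δP/P = √(0.00633) = 0.0796
P = 296 W, so δP = 0.0796 × 296 = 23.5 W.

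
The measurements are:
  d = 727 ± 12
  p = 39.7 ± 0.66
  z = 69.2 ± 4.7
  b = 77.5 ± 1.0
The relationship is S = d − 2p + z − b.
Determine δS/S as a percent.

2.03%

Each term contributes (cᵢ δxᵢ)² to (δS)²:
  (δd)² = 144;  (2·δp)² = 1.74;  (δz)² = 22.1;  (δb)² = 1.00
δS = √(169) = 13.0
S = 639, so δS/S = 13.0/639 = 0.0203.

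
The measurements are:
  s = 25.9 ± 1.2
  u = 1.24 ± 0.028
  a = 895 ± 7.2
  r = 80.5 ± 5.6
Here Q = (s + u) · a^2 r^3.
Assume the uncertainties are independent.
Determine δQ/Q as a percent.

21.4%

Let w = s + u = 27.1. δw = √(δs² + δu²) = √(1.44 + 0.000784) = 1.20, so δw/w = 0.0442.
Q is then a monomial in w, a, r:
δQ/Q = √((δw/w)² + (2·δa/a)² + (3·δr/r)²) = √(0.00196 + 0.000259 + 0.0436) = 0.214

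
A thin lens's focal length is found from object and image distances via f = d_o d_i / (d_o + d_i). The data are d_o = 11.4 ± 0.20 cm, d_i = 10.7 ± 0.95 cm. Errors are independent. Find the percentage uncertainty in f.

4.66%

∂f/∂d_o = (d_i/(d_o+d_i))² = 0.234;  ∂f/∂d_i = (d_o/(d_o+d_i))² = 0.266
δf = √((∂f/∂d_o · δd_o)² + (∂f/∂d_i · δd_i)²) = √(0.00220 + 0.0639) = 0.257 cm
f = 5.52 cm, so δf/f = 0.257/5.52 = 0.0466.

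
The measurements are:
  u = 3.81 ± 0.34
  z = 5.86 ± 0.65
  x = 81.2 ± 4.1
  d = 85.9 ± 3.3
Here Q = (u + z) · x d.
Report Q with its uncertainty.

Let w = u + z = 9.67. δw = √(δu² + δz²) = √(0.116 + 0.423) = 0.734, so δw/w = 0.0759.
Q is then a monomial in w, x, d:
δQ/Q = √((δw/w)² + (1·δx/x)² + (1·δd/d)²) = √(0.00575 + 0.00255 + 0.00148) = 0.0989
Q = 67400, so δQ = 0.0989 × 67400 = 6670.

67400 ± 6670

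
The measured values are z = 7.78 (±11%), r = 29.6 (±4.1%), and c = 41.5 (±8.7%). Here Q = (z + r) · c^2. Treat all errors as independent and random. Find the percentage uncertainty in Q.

Let u = z + r = 37.4. δu = √(δz² + δr²) = √(0.732 + 1.47) = 1.48, so δu/u = 0.0397.
Q is then a monomial in u, c:
δQ/Q = √((δu/u)² + (2·δc/c)²) = √(0.00158 + 0.0303) = 0.178

17.8%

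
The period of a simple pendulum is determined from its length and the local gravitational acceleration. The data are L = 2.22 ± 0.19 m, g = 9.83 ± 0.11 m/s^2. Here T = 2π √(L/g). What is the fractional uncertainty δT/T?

0.0432

Since T is a product/quotient, work with relative uncertainties:
  (½·δL/L)² = (0.5×0.0856)² = 0.00183;  (−½·δg/g)² = (-0.5×0.0112)² = 3.13e-05
δT/T = √(0.00186) = 0.0432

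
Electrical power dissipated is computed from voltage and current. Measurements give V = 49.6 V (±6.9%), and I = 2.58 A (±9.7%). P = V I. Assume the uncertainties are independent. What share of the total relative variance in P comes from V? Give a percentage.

(δP/P)² = (1·δV/V)² + (1·δI/I)²
  V term: (1×0.0690)² = 0.00476
  I term: (1×0.0970)² = 0.00941
Total = 0.0142. Share from V = 0.00476/0.0142 = 0.336.

33.6%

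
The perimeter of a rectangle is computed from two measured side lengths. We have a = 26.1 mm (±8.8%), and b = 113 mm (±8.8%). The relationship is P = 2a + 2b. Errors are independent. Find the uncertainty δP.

Absolute uncertainties add in quadrature for a linear combination:
  (2·δa)² = 21.1;  (2·δb)² = 396
δP = √(417) = 20.4 mm

20.4 mm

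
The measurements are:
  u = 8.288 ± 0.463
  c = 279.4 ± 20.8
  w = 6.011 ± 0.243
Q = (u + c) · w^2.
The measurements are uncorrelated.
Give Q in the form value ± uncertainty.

Let h = u + c = 287.7. δh = √(δu² + δc²) = √(0.214 + 433) = 20.8, so δh/h = 0.0723.
Q is then a monomial in h, w:
δQ/Q = √((δh/h)² + (2·δw/w)²) = √(0.00523 + 0.00654) = 0.108
Q = 10390, so δQ = 0.108 × 10390 = 1130.

10390 ± 1130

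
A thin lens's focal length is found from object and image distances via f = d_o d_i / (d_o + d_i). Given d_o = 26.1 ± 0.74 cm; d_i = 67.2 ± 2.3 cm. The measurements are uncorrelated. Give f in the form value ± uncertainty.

∂f/∂d_o = (d_i/(d_o+d_i))² = 0.519;  ∂f/∂d_i = (d_o/(d_o+d_i))² = 0.0783
δf = √((∂f/∂d_o · δd_o)² + (∂f/∂d_i · δd_i)²) = √(0.147 + 0.0324) = 0.424 cm
f = 18.8 cm.

18.8 ± 0.424 cm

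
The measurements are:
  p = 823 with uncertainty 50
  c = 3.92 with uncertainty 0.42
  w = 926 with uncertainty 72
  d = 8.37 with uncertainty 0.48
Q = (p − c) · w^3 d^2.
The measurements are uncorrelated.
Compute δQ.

Let u = p − c = 819. δu = √(δp² + δc²) = √(2500 + 0.176) = 50.0, so δu/u = 0.0610.
Q is then a monomial in u, w, d:
δQ/Q = √((δu/u)² + (3·δw/w)² + (2·δd/d)²) = √(0.00373 + 0.0544 + 0.0132) = 0.267
Q = 4.56e+13, so δQ = 0.267 × 4.56e+13 = 1.22e+13.

1.22e+13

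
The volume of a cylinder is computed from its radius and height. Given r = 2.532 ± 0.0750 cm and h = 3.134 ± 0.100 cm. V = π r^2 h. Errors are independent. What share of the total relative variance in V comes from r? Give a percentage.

(δV/V)² = (2·δr/r)² + (1·δh/h)²
  r term: (2×0.0296)² = 0.00351
  h term: (1×0.0319)² = 0.00102
Total = 0.00453. Share from r = 0.00351/0.00453 = 0.775.

77.5%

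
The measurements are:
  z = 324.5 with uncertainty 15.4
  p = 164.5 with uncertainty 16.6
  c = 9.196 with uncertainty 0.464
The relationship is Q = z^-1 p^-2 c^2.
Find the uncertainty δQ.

Since Q is a product/quotient, work with relative uncertainties:
  (-1·δz/z)² = (-1×0.0475)² = 0.00225;  (-2·δp/p)² = (-2×0.101)² = 0.0407;  (2·δc/c)² = (2×0.0505)² = 0.0102
δQ/Q = √(0.0532) = 0.231
Q = 9.631e-06, so δQ = 0.231 × 9.631e-06 = 2.22e-06.

2.22e-06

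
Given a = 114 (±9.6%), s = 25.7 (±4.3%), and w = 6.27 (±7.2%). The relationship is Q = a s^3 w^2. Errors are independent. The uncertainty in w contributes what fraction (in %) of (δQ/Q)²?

44.5%

(δQ/Q)² = (1·δa/a)² + (3·δs/s)² + (2·δw/w)²
  a term: (1×0.0960)² = 0.00922
  s term: (3×0.0430)² = 0.0166
  w term: (2×0.0720)² = 0.0207
Total = 0.0466. Share from w = 0.0207/0.0466 = 0.445.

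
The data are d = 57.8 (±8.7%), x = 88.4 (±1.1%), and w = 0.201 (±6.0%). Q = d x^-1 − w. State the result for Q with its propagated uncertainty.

0.453 ± 0.0586

Let p = d·x^-1 = 0.654. δp/p = √((1·δd/d)² + (-1·δx/x)²) = √(0.00757 + 0.000121) = 0.0877, so δp = 0.0573.
Q = p − w: δQ = √(δp² + δw²) = √(0.00329 + 0.000145) = 0.0586
Q = 0.453.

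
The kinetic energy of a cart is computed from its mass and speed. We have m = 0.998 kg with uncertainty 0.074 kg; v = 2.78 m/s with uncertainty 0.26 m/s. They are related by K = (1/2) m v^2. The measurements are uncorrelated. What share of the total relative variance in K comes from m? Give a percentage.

13.6%

(δK/K)² = (1·δm/m)² + (2·δv/v)²
  m term: (1×0.0741)² = 0.00550
  v term: (2×0.0935)² = 0.0350
Total = 0.0405. Share from m = 0.00550/0.0405 = 0.136.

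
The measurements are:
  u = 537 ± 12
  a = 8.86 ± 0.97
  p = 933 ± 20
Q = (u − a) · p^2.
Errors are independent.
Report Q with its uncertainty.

(4.60 ± 0.223) × 10^8

Let w = u − a = 528. δw = √(δu² + δa²) = √(144 + 0.941) = 12.0, so δw/w = 0.0228.
Q is then a monomial in w, p:
δQ/Q = √((δw/w)² + (2·δp/p)²) = √(0.000520 + 0.00184) = 0.0486
Q = 4.6e+08, so δQ = 0.0486 × 4.6e+08 = 2.23e+07.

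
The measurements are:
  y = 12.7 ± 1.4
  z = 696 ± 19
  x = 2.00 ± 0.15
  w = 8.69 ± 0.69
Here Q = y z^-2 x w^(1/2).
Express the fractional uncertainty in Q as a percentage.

Q is a product of powers, so relative uncertainties combine in quadrature:
  (1·δy/y)² = (1×0.110)² = 0.0122;  (-2·δz/z)² = (-2×0.0273)² = 0.00298;  (1·δx/x)² = (1×0.0750)² = 0.00562;  (½·δw/w)² = (0.5×0.0794)² = 0.00158
δQ/Q = √(0.0223) = 0.149

14.9%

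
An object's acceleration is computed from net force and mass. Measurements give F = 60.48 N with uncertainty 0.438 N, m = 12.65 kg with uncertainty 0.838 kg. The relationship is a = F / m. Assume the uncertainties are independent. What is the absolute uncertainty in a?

0.319 m/s^2

a is a product of powers, so relative uncertainties combine in quadrature:
  (1·δF/F)² = (1×0.00724)² = 5.24e-05;  (-1·δm/m)² = (-1×0.0662)² = 0.00439
δa/a = √(0.00444) = 0.0666
a = 4.781 m/s^2, so δa = 0.0666 × 4.781 = 0.319 m/s^2.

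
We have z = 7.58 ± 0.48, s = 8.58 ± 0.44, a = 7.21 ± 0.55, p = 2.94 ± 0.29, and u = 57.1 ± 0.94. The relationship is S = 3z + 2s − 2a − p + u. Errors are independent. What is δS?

2.24

Absolute uncertainties add in quadrature for a linear combination:
  (3·δz)² = 2.07;  (2·δs)² = 0.774;  (2·δa)² = 1.21;  (δp)² = 0.0841;  (δu)² = 0.884
δS = √(5.03) = 2.24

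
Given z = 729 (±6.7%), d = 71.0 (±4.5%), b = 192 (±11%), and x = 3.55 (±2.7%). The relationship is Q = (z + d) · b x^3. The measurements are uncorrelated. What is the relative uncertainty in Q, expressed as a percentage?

Let u = z + d = 800. δu = √(δz² + δd²) = √(2390 + 10.2) = 48.9, so δu/u = 0.0612.
Q is then a monomial in u, b, x:
δQ/Q = √((δu/u)² + (1·δb/b)² + (3·δx/x)²) = √(0.00374 + 0.0121 + 0.00656) = 0.150

15.0%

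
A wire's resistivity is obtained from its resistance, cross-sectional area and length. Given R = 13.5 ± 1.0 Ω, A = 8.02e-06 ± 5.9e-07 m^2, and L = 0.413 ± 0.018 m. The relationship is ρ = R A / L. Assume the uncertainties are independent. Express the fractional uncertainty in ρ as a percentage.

Each factor contributes (exponent × relative error)² to (δρ/ρ)²:
  (1·δR/R)² = (1×0.0741)² = 0.00549;  (1·δA/A)² = (1×0.0736)² = 0.00541;  (-1·δL/L)² = (-1×0.0436)² = 0.00190
δρ/ρ = √(0.0128) = 0.113

11.3%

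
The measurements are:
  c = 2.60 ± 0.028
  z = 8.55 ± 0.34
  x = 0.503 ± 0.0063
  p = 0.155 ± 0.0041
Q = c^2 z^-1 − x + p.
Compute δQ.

Let w = c^2·z^-1 = 0.791. δw/w = √((2·δc/c)² + (-1·δz/z)²) = √(0.000464 + 0.00158) = 0.0452, so δw = 0.0358.
Q = w − x + p: δQ = √(δw² + δx² + δp²) = √(0.00128 + 3.97e-05 + 1.68e-05) = 0.0365

0.0365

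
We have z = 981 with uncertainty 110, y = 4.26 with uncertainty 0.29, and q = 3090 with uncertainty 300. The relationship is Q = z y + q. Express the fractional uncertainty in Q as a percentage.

Let p = z·y = 4180. δp/p = √((1·δz/z)² + (1·δy/y)²) = √(0.0126 + 0.00463) = 0.131, so δp = 548.
Q = p + q: δQ = √(δp² + δq²) = √(3.01e+05 + 90000) = 625
Q = 7270, so δQ/Q = 625/7270 = 0.0860.

8.60%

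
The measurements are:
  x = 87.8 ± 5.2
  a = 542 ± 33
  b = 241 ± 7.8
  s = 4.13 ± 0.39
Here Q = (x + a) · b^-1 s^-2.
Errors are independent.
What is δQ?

0.0305

Let u = x + a = 630. δu = √(δx² + δa²) = √(27.0 + 1090) = 33.4, so δu/u = 0.0530.
Q is then a monomial in u, b, s:
δQ/Q = √((δu/u)² + (-1·δb/b)² + (-2·δs/s)²) = √(0.00281 + 0.00105 + 0.0357) = 0.199
Q = 0.153, so δQ = 0.199 × 0.153 = 0.0305.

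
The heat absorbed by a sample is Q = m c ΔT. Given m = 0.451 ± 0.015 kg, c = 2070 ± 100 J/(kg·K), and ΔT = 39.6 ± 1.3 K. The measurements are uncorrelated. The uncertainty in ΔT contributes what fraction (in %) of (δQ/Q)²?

(δQ/Q)² = (1·δm/m)² + (1·δc/c)² + (1·δΔT/ΔT)²
  m term: (1×0.0333)² = 0.00111
  c term: (1×0.0483)² = 0.00233
  ΔT term: (1×0.0328)² = 0.00108
Total = 0.00452. Share from ΔT = 0.00108/0.00452 = 0.239.

23.9%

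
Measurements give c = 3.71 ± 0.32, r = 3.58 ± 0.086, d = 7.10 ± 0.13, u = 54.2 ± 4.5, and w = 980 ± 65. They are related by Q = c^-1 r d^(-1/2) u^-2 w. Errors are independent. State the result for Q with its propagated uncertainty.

0.121 ± 0.0242

Since Q is a product/quotient, work with relative uncertainties:
  (-1·δc/c)² = (-1×0.0863)² = 0.00744;  (1·δr/r)² = (1×0.0240)² = 0.000577;  (−½·δd/d)² = (-0.5×0.0183)² = 8.38e-05;  (-2·δu/u)² = (-2×0.0830)² = 0.0276;  (1·δw/w)² = (1×0.0663)² = 0.00440
δQ/Q = √(0.0401) = 0.200
Q = 0.121, so δQ = 0.200 × 0.121 = 0.0242.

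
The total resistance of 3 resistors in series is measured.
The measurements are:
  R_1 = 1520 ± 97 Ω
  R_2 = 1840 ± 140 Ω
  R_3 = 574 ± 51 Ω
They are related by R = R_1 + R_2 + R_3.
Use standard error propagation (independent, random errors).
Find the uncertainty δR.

For a sum/difference, combine absolute errors in quadrature:
  (δR_1)² = 9410;  (δR_2)² = 19600;  (δR_3)² = 2600
δR = √(31600) = 178 Ω

178 Ω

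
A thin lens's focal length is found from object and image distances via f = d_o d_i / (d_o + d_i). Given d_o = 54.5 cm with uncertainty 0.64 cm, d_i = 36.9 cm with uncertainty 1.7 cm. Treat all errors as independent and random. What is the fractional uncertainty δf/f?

0.0279

∂f/∂d_o = (d_i/(d_o+d_i))² = 0.163;  ∂f/∂d_i = (d_o/(d_o+d_i))² = 0.356
δf = √((∂f/∂d_o · δd_o)² + (∂f/∂d_i · δd_i)²) = √(0.0109 + 0.365) = 0.613 cm
f = 22.0 cm, so δf/f = 0.613/22.0 = 0.0279.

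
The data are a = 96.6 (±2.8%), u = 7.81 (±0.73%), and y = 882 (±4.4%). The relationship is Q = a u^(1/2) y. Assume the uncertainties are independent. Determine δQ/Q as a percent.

5.23%

Products/powers → add relative errors in quadrature, weighted by exponent:
  (1·δa/a)² = (1×0.0280)² = 0.000784;  (½·δu/u)² = (0.5×0.00730)² = 1.33e-05;  (1·δy/y)² = (1×0.0440)² = 0.00194
δQ/Q = √(0.00273) = 0.0523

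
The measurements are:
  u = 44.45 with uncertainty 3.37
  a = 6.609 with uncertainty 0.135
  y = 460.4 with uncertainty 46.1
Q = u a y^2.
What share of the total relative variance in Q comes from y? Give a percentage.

86.7%

(δQ/Q)² = (1·δu/u)² + (1·δa/a)² + (2·δy/y)²
  u term: (1×0.0758)² = 0.00575
  a term: (1×0.0204)² = 0.000417
  y term: (2×0.100)² = 0.0401
Total = 0.0463. Share from y = 0.0401/0.0463 = 0.867.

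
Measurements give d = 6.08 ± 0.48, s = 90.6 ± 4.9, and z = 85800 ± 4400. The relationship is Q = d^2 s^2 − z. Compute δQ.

Let p = d^2·s^2 = 3.03e+05. δp/p = √((2·δd/d)² + (2·δs/s)²) = √(0.0249 + 0.0117) = 0.191, so δp = 58100.
Q = p − z: δQ = √(δp² + δz²) = √(3.37e+09 + 1.94e+07) = 58200

58200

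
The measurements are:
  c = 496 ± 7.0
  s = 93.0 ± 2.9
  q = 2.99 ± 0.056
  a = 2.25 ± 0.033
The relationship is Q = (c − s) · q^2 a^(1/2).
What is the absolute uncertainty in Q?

Let u = c − s = 403. δu = √(δc² + δs²) = √(49.0 + 8.41) = 7.58, so δu/u = 0.0188.
Q is then a monomial in u, q, a:
δQ/Q = √((δu/u)² + (2·δq/q)² + (½·δa/a)²) = √(0.000353 + 0.00140 + 5.38e-05) = 0.0425
Q = 5400, so δQ = 0.0425 × 5400 = 230.

230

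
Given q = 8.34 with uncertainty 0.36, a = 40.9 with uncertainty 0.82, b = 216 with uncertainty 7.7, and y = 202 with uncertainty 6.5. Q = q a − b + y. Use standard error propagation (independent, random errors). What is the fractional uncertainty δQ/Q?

0.0584

Let p = q·a = 341. δp/p = √((1·δq/q)² + (1·δa/a)²) = √(0.00186 + 0.000402) = 0.0476, so δp = 16.2.
Q = p − b + y: δQ = √(δp² + δb² + δy²) = √(264 + 59.3 + 42.2) = 19.1
Q = 327, so δQ/Q = 19.1/327 = 0.0584.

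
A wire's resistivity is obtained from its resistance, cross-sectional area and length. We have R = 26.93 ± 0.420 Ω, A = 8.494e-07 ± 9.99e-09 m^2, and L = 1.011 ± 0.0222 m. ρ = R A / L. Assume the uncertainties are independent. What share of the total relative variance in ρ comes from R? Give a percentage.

28.2%

(δρ/ρ)² = (1·δR/R)² + (1·δA/A)² + (-1·δL/L)²
  R term: (1×0.0156)² = 0.000243
  A term: (1×0.0118)² = 0.000138
  L term: (-1×0.0220)² = 0.000482
Total = 0.000864. Share from R = 0.000243/0.000864 = 0.282.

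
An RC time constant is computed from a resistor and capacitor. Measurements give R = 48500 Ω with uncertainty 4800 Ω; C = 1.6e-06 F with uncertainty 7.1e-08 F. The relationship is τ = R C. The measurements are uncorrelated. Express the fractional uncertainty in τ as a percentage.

10.8%

Relative error in a monomial: (δτ/τ)² = Σ (nᵢ · δxᵢ/xᵢ)².
  (1·δR/R)² = (1×0.0990)² = 0.00979;  (1·δC/C)² = (1×0.0444)² = 0.00197
δτ/τ = √(0.0118) = 0.108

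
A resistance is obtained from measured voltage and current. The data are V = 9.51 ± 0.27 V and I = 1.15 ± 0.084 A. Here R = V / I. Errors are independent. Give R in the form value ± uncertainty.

R is a product of powers, so relative uncertainties combine in quadrature:
  (1·δV/V)² = (1×0.0284)² = 0.000806;  (-1·δI/I)² = (-1×0.0730)² = 0.00534
δR/R = √(0.00614) = 0.0784
R = 8.27 Ω, so δR = 0.0784 × 8.27 = 0.648 Ω.

8.27 ± 0.648 Ω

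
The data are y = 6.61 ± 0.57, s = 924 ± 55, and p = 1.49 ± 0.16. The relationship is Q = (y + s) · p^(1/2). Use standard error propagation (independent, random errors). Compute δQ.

Let u = y + s = 931. δu = √(δy² + δs²) = √(0.325 + 3020) = 55.0, so δu/u = 0.0591.
Q is then a monomial in u, p:
δQ/Q = √((δu/u)² + (½·δp/p)²) = √(0.00349 + 0.00288) = 0.0799
Q = 1140, so δQ = 0.0799 × 1140 = 90.7.

90.7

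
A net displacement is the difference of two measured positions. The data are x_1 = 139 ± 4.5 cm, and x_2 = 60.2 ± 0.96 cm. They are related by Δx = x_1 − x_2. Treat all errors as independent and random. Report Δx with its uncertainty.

Sums and differences: (δΔx)² = Σ (cᵢ δxᵢ)².
  (δx_1)² = 20.2;  (δx_2)² = 0.922
δΔx = √(21.2) = 4.60 cm
Δx = 78.8 cm.

78.8 ± 4.60 cm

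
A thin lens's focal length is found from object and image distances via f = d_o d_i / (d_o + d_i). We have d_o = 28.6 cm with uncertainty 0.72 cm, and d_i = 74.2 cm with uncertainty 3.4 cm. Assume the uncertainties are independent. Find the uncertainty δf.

∂f/∂d_o = (d_i/(d_o+d_i))² = 0.521;  ∂f/∂d_i = (d_o/(d_o+d_i))² = 0.0774
δf = √((∂f/∂d_o · δd_o)² + (∂f/∂d_i · δd_i)²) = √(0.141 + 0.0693) = 0.458 cm

0.458 cm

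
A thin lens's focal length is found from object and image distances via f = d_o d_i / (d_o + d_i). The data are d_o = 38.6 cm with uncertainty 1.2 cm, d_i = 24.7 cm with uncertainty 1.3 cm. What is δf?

∂f/∂d_o = (d_i/(d_o+d_i))² = 0.152;  ∂f/∂d_i = (d_o/(d_o+d_i))² = 0.372
δf = √((∂f/∂d_o · δd_o)² + (∂f/∂d_i · δd_i)²) = √(0.0334 + 0.234) = 0.517 cm

0.517 cm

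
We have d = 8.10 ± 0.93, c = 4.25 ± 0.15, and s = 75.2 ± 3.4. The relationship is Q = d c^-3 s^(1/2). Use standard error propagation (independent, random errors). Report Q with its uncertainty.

0.915 ± 0.144

Q is a product of powers, so relative uncertainties combine in quadrature:
  (1·δd/d)² = (1×0.115)² = 0.0132;  (-3·δc/c)² = (-3×0.0353)² = 0.0112;  (½·δs/s)² = (0.5×0.0452)² = 0.000511
δQ/Q = √(0.0249) = 0.158
Q = 0.915, so δQ = 0.158 × 0.915 = 0.144.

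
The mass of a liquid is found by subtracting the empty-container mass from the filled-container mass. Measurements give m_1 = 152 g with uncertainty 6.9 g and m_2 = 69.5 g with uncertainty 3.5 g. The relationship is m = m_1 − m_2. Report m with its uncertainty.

Absolute uncertainties add in quadrature for a linear combination:
  (δm_1)² = 47.6;  (δm_2)² = 12.2
δm = √(59.9) = 7.74 g
m = 82.5 g.

82.5 ± 7.74 g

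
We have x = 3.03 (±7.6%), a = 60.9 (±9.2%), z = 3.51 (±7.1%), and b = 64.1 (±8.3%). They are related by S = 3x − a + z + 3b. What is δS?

Sums and differences: (δS)² = Σ (cᵢ δxᵢ)².
  (3·δx)² = 0.477;  (δa)² = 31.4;  (δz)² = 0.0621;  (3·δb)² = 255
δS = √(287) = 16.9

16.9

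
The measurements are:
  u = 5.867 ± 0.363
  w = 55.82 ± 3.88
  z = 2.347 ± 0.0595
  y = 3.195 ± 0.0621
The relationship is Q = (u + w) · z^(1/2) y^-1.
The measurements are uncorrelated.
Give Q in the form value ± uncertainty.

Let h = u + w = 61.69. δh = √(δu² + δw²) = √(0.132 + 15.1) = 3.90, so δh/h = 0.0632.
Q is then a monomial in h, z, y:
δQ/Q = √((δh/h)² + (½·δz/z)² + (-1·δy/y)²) = √(0.00399 + 0.000161 + 0.000378) = 0.0673
Q = 29.58, so δQ = 0.0673 × 29.58 = 1.99.

29.58 ± 1.99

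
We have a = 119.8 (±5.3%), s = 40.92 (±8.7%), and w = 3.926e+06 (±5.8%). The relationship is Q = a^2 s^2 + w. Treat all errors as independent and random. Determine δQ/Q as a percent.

Let p = a^2·s^2 = 2.403e+07. δp/p = √((2·δa/a)² + (2·δs/s)²) = √(0.0112 + 0.0303) = 0.204, so δp = 4.9e+06.
Q = p + w: δQ = √(δp² + δw²) = √(2.4e+13 + 5.19e+10) = 4.9e+06
Q = 2.796e+07, so δQ/Q = 4.9e+06/2.796e+07 = 0.175.

17.5%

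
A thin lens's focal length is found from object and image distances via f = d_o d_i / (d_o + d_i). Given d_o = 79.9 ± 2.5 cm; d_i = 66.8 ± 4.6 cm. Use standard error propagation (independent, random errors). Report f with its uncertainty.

36.4 ± 1.46 cm

∂f/∂d_o = (d_i/(d_o+d_i))² = 0.207;  ∂f/∂d_i = (d_o/(d_o+d_i))² = 0.297
δf = √((∂f/∂d_o · δd_o)² + (∂f/∂d_i · δd_i)²) = √(0.269 + 1.86) = 1.46 cm
f = 36.4 cm.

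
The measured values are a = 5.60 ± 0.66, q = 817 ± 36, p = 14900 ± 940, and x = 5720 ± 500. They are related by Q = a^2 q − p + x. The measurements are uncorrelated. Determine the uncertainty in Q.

Let w = a^2·q = 25600. δw/w = √((2·δa/a)² + (1·δq/q)²) = √(0.0556 + 0.00194) = 0.240, so δw = 6140.
Q = w − p + x: δQ = √(δw² + δp² + δx²) = √(3.77e+07 + 8.84e+05 + 2.5e+05) = 6240

6240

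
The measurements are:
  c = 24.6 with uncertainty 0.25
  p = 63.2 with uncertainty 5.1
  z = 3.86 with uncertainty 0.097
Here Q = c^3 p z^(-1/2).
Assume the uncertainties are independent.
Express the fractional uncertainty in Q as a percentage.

For a monomial Q ∝ c^3, p, z^(-1/2), fractional errors add in quadrature:
  (3·δc/c)² = (3×0.0102)² = 0.000930;  (1·δp/p)² = (1×0.0807)² = 0.00651;  (−½·δz/z)² = (-0.5×0.0251)² = 0.000158
δQ/Q = √(0.00760) = 0.0872

8.72%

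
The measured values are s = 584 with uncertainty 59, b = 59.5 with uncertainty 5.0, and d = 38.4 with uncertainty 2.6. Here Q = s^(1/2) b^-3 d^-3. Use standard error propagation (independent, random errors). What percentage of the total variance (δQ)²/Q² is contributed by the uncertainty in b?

(δQ/Q)² = (½·δs/s)² + (-3·δb/b)² + (-3·δd/d)²
  s term: (0.5×0.101)² = 0.00255
  b term: (-3×0.0840)² = 0.0636
  d term: (-3×0.0677)² = 0.0413
Total = 0.107. Share from b = 0.0636/0.107 = 0.592.

59.2%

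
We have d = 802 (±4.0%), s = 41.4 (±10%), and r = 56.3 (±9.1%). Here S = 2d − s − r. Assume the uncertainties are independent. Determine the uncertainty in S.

Each term contributes (cᵢ δxᵢ)² to (δS)²:
  (2·δd)² = 4120;  (δs)² = 17.1;  (δr)² = 26.2
δS = √(4160) = 64.5

64.5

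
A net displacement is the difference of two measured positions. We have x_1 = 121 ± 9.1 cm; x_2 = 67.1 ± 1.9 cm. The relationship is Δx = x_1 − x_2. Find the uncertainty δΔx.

9.30 cm

Δx is a linear combination, so absolute uncertainties add in quadrature:
  (δx_1)² = 82.8;  (δx_2)² = 3.61
δΔx = √(86.4) = 9.30 cm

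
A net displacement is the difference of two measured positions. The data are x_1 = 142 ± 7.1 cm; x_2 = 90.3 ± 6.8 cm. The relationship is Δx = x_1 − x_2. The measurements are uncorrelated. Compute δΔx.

9.83 cm

For a sum/difference, combine absolute errors in quadrature:
  (δx_1)² = 50.4;  (δx_2)² = 46.2
δΔx = √(96.6) = 9.83 cm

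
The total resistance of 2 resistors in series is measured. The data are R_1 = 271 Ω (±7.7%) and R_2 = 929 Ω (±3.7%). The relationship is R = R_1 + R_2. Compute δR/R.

Sums and differences: (δR)² = Σ (cᵢ δxᵢ)².
  (δR_1)² = 435;  (δR_2)² = 1180
δR = √(1620) = 40.2 Ω
R = 1200 Ω, so δR/R = 40.2/1200 = 0.0335.

0.0335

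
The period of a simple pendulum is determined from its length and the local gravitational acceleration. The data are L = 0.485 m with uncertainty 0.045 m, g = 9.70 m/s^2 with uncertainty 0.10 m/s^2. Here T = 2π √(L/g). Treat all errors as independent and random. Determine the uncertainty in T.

0.0656 s

Since T is a product/quotient, work with relative uncertainties:
  (½·δL/L)² = (0.5×0.0928)² = 0.00215;  (−½·δg/g)² = (-0.5×0.0103)² = 2.66e-05
δT/T = √(0.00218) = 0.0467
T = 1.40 s, so δT = 0.0467 × 1.40 = 0.0656 s.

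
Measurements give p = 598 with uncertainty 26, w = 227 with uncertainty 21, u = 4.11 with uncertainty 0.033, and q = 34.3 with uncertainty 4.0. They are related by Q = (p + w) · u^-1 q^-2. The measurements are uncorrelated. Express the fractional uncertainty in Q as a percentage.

23.7%

Let h = p + w = 825. δh = √(δp² + δw²) = √(676 + 441) = 33.4, so δh/h = 0.0405.
Q is then a monomial in h, u, q:
δQ/Q = √((δh/h)² + (-1·δu/u)² + (-2·δq/q)²) = √(0.00164 + 6.45e-05 + 0.0544) = 0.237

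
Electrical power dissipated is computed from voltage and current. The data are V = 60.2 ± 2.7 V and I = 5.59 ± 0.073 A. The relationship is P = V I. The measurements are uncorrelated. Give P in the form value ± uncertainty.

337 ± 15.7 W

Since P is a product/quotient, work with relative uncertainties:
  (1·δV/V)² = (1×0.0449)² = 0.00201;  (1·δI/I)² = (1×0.0131)² = 0.000171
δP/P = √(0.00218) = 0.0467
P = 337 W, so δP = 0.0467 × 337 = 15.7 W.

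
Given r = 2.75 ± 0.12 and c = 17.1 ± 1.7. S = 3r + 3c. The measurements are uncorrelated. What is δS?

Sums and differences: (δS)² = Σ (cᵢ δxᵢ)².
  (3·δr)² = 0.130;  (3·δc)² = 26.0
δS = √(26.1) = 5.11

5.11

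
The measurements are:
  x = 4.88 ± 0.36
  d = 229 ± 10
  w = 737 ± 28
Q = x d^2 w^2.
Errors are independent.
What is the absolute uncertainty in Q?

Each factor contributes (exponent × relative error)² to (δQ/Q)²:
  (1·δx/x)² = (1×0.0738)² = 0.00544;  (2·δd/d)² = (2×0.0437)² = 0.00763;  (2·δw/w)² = (2×0.0380)² = 0.00577
δQ/Q = √(0.0188) = 0.137
Q = 1.39e+11, so δQ = 0.137 × 1.39e+11 = 1.91e+10.

1.91e+10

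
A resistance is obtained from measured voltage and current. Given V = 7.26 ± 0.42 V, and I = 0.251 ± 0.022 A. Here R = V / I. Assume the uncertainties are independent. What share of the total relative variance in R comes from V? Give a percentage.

30.3%

(δR/R)² = (1·δV/V)² + (-1·δI/I)²
  V term: (1×0.0579)² = 0.00335
  I term: (-1×0.0876)² = 0.00768
Total = 0.0110. Share from V = 0.00335/0.0110 = 0.303.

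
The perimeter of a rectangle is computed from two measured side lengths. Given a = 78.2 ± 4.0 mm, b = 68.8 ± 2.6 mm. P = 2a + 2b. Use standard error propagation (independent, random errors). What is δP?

P is a linear combination, so absolute uncertainties add in quadrature:
  (2·δa)² = 64.0;  (2·δb)² = 27.0
δP = √(91.0) = 9.54 mm

9.54 mm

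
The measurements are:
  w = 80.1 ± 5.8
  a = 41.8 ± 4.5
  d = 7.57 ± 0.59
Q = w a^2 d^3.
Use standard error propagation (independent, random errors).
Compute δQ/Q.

0.326

Relative error in a monomial: (δQ/Q)² = Σ (nᵢ · δxᵢ/xᵢ)².
  (1·δw/w)² = (1×0.0724)² = 0.00524;  (2·δa/a)² = (2×0.108)² = 0.0464;  (3·δd/d)² = (3×0.0779)² = 0.0547
δQ/Q = √(0.106) = 0.326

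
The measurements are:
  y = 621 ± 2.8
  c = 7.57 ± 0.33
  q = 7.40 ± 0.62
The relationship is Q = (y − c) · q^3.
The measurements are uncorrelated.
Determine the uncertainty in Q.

62500

Let u = y − c = 613. δu = √(δy² + δc²) = √(7.84 + 0.109) = 2.82, so δu/u = 0.00460.
Q is then a monomial in u, q:
δQ/Q = √((δu/u)² + (3·δq/q)²) = √(2.11e-05 + 0.0632) = 0.251
Q = 2.49e+05, so δQ = 0.251 × 2.49e+05 = 62500.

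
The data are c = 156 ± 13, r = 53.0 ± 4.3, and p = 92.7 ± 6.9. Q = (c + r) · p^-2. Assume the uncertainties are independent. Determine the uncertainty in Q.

Let u = c + r = 209. δu = √(δc² + δr²) = √(169 + 18.5) = 13.7, so δu/u = 0.0655.
Q is then a monomial in u, p:
δQ/Q = √((δu/u)² + (-2·δp/p)²) = √(0.00429 + 0.0222) = 0.163
Q = 0.0243, so δQ = 0.163 × 0.0243 = 0.00396.

0.00396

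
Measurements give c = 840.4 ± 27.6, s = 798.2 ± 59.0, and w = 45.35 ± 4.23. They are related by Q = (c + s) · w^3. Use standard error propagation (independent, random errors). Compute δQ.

4.32e+07

Let u = c + s = 1639. δu = √(δc² + δs²) = √(762 + 3480) = 65.1, so δu/u = 0.0398.
Q is then a monomial in u, w:
δQ/Q = √((δu/u)² + (3·δw/w)²) = √(0.00158 + 0.0783) = 0.283
Q = 1.528e+08, so δQ = 0.283 × 1.528e+08 = 4.32e+07.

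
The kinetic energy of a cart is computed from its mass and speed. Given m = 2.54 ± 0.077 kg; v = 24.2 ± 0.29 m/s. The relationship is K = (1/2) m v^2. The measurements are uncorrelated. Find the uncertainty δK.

28.7 J

Since K is a product/quotient, work with relative uncertainties:
  (1·δm/m)² = (1×0.0303)² = 0.000919;  (2·δv/v)² = (2×0.0120)² = 0.000574
δK/K = √(0.00149) = 0.0386
K = 744 J, so δK = 0.0386 × 744 = 28.7 J.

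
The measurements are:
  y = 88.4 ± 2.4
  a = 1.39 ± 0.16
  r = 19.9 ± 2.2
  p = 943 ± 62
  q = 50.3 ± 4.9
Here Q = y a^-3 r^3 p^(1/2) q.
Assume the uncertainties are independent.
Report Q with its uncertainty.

Each factor contributes (exponent × relative error)² to (δQ/Q)²:
  (1·δy/y)² = (1×0.0271)² = 0.000737;  (-3·δa/a)² = (-3×0.115)² = 0.119;  (3·δr/r)² = (3×0.111)² = 0.110;  (½·δp/p)² = (0.5×0.0657)² = 0.00108;  (1·δq/q)² = (1×0.0974)² = 0.00949
δQ/Q = √(0.241) = 0.490
Q = 4.01e+08, so δQ = 0.490 × 4.01e+08 = 1.97e+08.

(4.01 ± 1.97) × 10^8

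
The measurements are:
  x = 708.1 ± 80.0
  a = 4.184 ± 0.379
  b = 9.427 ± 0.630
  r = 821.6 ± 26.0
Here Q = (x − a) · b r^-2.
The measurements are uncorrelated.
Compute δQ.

Let u = x − a = 703.9. δu = √(δx² + δa²) = √(6400 + 0.144) = 80.0, so δu/u = 0.114.
Q is then a monomial in u, b, r:
δQ/Q = √((δu/u)² + (1·δb/b)² + (-2·δr/r)²) = √(0.0129 + 0.00447 + 0.00401) = 0.146
Q = 0.009830, so δQ = 0.146 × 0.009830 = 0.00144.

0.00144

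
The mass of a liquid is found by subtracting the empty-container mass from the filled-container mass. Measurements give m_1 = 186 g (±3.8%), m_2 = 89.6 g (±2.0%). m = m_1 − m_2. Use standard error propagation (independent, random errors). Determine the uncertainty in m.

7.29 g

Absolute uncertainties add in quadrature for a linear combination:
  (δm_1)² = 50.0;  (δm_2)² = 3.21
δm = √(53.2) = 7.29 g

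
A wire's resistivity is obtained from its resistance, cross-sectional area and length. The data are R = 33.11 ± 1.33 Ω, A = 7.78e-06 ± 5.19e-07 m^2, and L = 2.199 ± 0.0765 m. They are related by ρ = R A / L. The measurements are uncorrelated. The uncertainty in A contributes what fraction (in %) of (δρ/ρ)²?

61.2%

(δρ/ρ)² = (1·δR/R)² + (1·δA/A)² + (-1·δL/L)²
  R term: (1×0.0402)² = 0.00161
  A term: (1×0.0667)² = 0.00445
  L term: (-1×0.0348)² = 0.00121
Total = 0.00727. Share from A = 0.00445/0.00727 = 0.612.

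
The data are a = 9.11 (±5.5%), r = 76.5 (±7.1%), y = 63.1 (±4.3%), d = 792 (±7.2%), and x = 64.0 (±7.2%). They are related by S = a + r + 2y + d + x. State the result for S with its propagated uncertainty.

1070 ± 57.7

Each term contributes (cᵢ δxᵢ)² to (δS)²:
  (δa)² = 0.251;  (δr)² = 29.5;  (2·δy)² = 29.4;  (δd)² = 3250;  (δx)² = 21.2
δS = √(3330) = 57.7
S = 1070.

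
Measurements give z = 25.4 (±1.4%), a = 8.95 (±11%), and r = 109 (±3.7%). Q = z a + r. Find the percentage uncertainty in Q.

Let p = z·a = 227. δp/p = √((1·δz/z)² + (1·δa/a)²) = √(0.000196 + 0.0121) = 0.111, so δp = 25.2.
Q = p + r: δQ = √(δp² + δr²) = √(635 + 16.3) = 25.5
Q = 336, so δQ/Q = 25.5/336 = 0.0759.

7.59%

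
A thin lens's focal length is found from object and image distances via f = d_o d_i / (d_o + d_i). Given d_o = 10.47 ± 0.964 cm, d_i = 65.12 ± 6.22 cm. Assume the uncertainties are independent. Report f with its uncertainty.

9.020 ± 0.725 cm

∂f/∂d_o = (d_i/(d_o+d_i))² = 0.742;  ∂f/∂d_i = (d_o/(d_o+d_i))² = 0.0192
δf = √((∂f/∂d_o · δd_o)² + (∂f/∂d_i · δd_i)²) = √(0.512 + 0.0142) = 0.725 cm
f = 9.020 cm.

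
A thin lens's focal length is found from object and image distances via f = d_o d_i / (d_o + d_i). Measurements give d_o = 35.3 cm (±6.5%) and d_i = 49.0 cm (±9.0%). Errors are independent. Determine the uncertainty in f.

∂f/∂d_o = (d_i/(d_o+d_i))² = 0.338;  ∂f/∂d_i = (d_o/(d_o+d_i))² = 0.175
δf = √((∂f/∂d_o · δd_o)² + (∂f/∂d_i · δd_i)²) = √(0.601 + 0.598) = 1.09 cm

1.09 cm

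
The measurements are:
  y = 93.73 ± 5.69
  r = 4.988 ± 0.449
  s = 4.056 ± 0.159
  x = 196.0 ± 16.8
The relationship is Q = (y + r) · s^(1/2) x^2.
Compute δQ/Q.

Let u = y + r = 98.72. δu = √(δy² + δr²) = √(32.4 + 0.202) = 5.71, so δu/u = 0.0578.
Q is then a monomial in u, s, x:
δQ/Q = √((δu/u)² + (½·δs/s)² + (2·δx/x)²) = √(0.00334 + 0.000384 + 0.0294) = 0.182

0.182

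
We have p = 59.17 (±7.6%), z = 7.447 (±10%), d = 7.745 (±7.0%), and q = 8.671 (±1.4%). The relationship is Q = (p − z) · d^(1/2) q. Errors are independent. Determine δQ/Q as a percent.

Let u = p − z = 51.72. δu = √(δp² + δz²) = √(20.2 + 0.555) = 4.56, so δu/u = 0.0881.
Q is then a monomial in u, d, q:
δQ/Q = √((δu/u)² + (½·δd/d)² + (1·δq/q)²) = √(0.00777 + 0.00123 + 0.000196) = 0.0959

9.59%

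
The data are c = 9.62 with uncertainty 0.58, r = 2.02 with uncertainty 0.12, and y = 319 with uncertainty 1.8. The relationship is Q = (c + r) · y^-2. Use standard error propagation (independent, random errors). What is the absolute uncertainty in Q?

Let u = c + r = 11.6. δu = √(δc² + δr²) = √(0.336 + 0.0144) = 0.592, so δu/u = 0.0509.
Q is then a monomial in u, y:
δQ/Q = √((δu/u)² + (-2·δy/y)²) = √(0.00259 + 0.000127) = 0.0521
Q = 0.000114, so δQ = 0.0521 × 0.000114 = 5.96e-06.

5.96e-06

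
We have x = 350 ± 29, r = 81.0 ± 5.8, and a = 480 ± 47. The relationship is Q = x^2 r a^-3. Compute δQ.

Since Q is a product/quotient, work with relative uncertainties:
  (2·δx/x)² = (2×0.0829)² = 0.0275;  (1·δr/r)² = (1×0.0716)² = 0.00513;  (-3·δa/a)² = (-3×0.0979)² = 0.0863
δQ/Q = √(0.119) = 0.345
Q = 0.0897, so δQ = 0.345 × 0.0897 = 0.0309.

0.0309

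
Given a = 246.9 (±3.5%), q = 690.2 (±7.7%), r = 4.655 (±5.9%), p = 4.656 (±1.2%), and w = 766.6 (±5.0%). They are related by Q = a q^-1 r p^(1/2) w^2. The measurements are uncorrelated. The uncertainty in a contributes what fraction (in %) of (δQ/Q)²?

(δQ/Q)² = (1·δa/a)² + (-1·δq/q)² + (1·δr/r)² + (½·δp/p)² + (2·δw/w)²
  a term: (1×0.0350)² = 0.00123
  q term: (-1×0.0770)² = 0.00593
  r term: (1×0.0590)² = 0.00348
  p term: (0.5×0.0120)² = 3.6e-05
  w term: (2×0.0500)² = 0.0100
Total = 0.0207. Share from a = 0.00123/0.0207 = 0.0593.

5.93%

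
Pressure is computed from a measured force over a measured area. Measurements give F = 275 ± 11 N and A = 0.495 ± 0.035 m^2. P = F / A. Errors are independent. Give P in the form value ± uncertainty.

Products/powers → add relative errors in quadrature, weighted by exponent:
  (1·δF/F)² = (1×0.0400)² = 0.00160;  (-1·δA/A)² = (-1×0.0707)² = 0.00500
δP/P = √(0.00660) = 0.0812
P = 556 Pa, so δP = 0.0812 × 556 = 45.1 Pa.

556 ± 45.1 Pa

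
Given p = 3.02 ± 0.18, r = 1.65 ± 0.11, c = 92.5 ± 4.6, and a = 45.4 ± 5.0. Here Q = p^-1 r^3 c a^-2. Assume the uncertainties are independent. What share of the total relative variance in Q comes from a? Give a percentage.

51.3%

(δQ/Q)² = (-1·δp/p)² + (3·δr/r)² + (1·δc/c)² + (-2·δa/a)²
  p term: (-1×0.0596)² = 0.00355
  r term: (3×0.0667)² = 0.0400
  c term: (1×0.0497)² = 0.00247
  a term: (-2×0.110)² = 0.0485
Total = 0.0945. Share from a = 0.0485/0.0945 = 0.513.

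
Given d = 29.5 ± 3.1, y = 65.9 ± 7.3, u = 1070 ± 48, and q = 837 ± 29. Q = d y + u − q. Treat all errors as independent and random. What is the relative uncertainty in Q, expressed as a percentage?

13.9%

Let p = d·y = 1940. δp/p = √((1·δd/d)² + (1·δy/y)²) = √(0.0110 + 0.0123) = 0.153, so δp = 297.
Q = p + u − q: δQ = √(δp² + δu² + δq²) = √(88100 + 2300 + 841) = 302
Q = 2180, so δQ/Q = 302/2180 = 0.139.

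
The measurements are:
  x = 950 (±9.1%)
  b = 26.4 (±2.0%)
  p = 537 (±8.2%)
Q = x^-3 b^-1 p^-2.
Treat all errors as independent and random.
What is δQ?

4.89e-17

Q is a product of powers, so relative uncertainties combine in quadrature:
  (-3·δx/x)² = (-3×0.0910)² = 0.0745;  (-1·δb/b)² = (-1×0.0200)² = 0.000400;  (-2·δp/p)² = (-2×0.0820)² = 0.0269
δQ/Q = √(0.102) = 0.319
Q = 1.53e-16, so δQ = 0.319 × 1.53e-16 = 4.89e-17.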